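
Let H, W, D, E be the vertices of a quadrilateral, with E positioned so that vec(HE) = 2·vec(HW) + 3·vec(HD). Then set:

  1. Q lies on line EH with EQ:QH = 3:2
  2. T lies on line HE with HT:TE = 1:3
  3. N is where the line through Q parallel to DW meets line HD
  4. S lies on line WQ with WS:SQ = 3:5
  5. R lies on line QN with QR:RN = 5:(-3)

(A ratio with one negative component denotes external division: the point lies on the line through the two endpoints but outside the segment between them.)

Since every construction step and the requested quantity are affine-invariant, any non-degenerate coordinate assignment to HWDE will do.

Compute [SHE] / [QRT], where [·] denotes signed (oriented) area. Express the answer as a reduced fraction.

[SHE]:[QRT] = -5/4

Set H = (0, 0), W = (1, 0), D = (0, 1), E = (2, 3); any affine frame gives the same invariant.
1. Q lies on line EH with EQ:QH = 3:2 ⇒ Q = (4/5, 6/5)
2. T lies on line HE with HT:TE = 1:3 ⇒ T = (1/2, 3/4)
3. N is where the line through Q parallel to DW meets line HD ⇒ N = (0, 2)
4. S lies on line WQ with WS:SQ = 3:5 ⇒ S = (37/40, 9/20)
5. R lies on line QN with QR:RN = 5:(-3) ⇒ R = (-6/5, 16/5)
2·[SHE] = -15/8, 2·[QRT] = 3/2
[SHE]:[QRT] = -15/8:3/2 = -5/4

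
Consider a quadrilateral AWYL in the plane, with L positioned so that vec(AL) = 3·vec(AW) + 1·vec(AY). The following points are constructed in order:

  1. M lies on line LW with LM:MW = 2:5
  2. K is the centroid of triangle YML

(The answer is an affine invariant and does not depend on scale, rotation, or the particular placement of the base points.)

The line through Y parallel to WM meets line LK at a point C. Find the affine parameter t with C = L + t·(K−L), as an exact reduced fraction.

t = 3

Assign A = (0, 0), W = (1, 0), Y = (0, 1), L = (3, 1) — the answer is frame-independent, so this choice is without loss of generality.
1. M lies on line LW with LM:MW = 2:5 ⇒ M = (17/7, 5/7)
2. K is the centroid of triangle YML ⇒ K = (38/21, 19/21)
through Y parallel to WM: direction (10/7, 5/7); meets LK at C = (-4/7, 5/7)
C = L + t·(K−L) with t = 3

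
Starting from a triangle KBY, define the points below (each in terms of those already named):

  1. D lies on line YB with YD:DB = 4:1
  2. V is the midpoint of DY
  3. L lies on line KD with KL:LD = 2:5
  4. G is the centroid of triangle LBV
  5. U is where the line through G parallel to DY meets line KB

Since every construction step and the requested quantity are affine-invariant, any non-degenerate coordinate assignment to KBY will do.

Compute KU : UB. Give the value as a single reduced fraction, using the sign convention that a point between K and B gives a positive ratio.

Choose coordinates K = (0, 0), B = (1, 0), Y = (0, 1).
1. D lies on line YB with YD:DB = 4:1 ⇒ D = (4/5, 1/5)
2. V is the midpoint of DY ⇒ V = (2/5, 3/5)
3. L lies on line KD with KL:LD = 2:5 ⇒ L = (8/35, 2/35)
4. G is the centroid of triangle LBV ⇒ G = (19/35, 23/105)
5. U is where the line through G parallel to DY meets line KB ⇒ U = (16/21, 0)
U = K + t·(B−K) with t = 16/21, so KU:UB = t:(1−t) = 16/21:5/21

KU:UB = 16/5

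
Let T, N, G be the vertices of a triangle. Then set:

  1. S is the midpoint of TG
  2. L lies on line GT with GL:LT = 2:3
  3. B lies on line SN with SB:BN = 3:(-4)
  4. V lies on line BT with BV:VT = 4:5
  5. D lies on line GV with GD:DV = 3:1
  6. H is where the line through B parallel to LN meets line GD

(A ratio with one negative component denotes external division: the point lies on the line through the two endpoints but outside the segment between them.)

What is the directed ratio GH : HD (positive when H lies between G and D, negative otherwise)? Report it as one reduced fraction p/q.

Choose coordinates T = (0, 0), N = (1, 0), G = (0, 1).
1. S is the midpoint of TG ⇒ S = (0, 1/2)
2. L lies on line GT with GL:LT = 2:3 ⇒ L = (0, 3/5)
3. B lies on line SN with SB:BN = 3:(-4) ⇒ B = (-3, 2)
4. V lies on line BT with BV:VT = 4:5 ⇒ V = (-5/3, 10/9)
5. D lies on line GV with GD:DV = 3:1 ⇒ D = (-5/4, 13/12)
6. H is where the line through B parallel to LN meets line GD ⇒ H = (-3/2, 11/10)
H = G + t·(D−G) with t = 6/5, so GH:HD = t:(1−t) = 6/5:-1/5

GH:HD = -6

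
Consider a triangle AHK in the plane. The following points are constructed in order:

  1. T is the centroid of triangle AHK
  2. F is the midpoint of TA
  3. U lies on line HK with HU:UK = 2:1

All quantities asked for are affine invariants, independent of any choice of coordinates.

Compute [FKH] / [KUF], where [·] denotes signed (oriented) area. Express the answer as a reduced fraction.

[FKH]:[KUF] = 3

Set A = (0, 0), H = (1, 0), K = (0, 1); any affine frame gives the same invariant.
1. T is the centroid of triangle AHK ⇒ T = (1/3, 1/3)
2. F is the midpoint of TA ⇒ F = (1/6, 1/6)
3. U lies on line HK with HU:UK = 2:1 ⇒ U = (1/3, 2/3)
2·[FKH] = -2/3, 2·[KUF] = -2/9
[FKH]:[KUF] = -2/3:-2/9 = 3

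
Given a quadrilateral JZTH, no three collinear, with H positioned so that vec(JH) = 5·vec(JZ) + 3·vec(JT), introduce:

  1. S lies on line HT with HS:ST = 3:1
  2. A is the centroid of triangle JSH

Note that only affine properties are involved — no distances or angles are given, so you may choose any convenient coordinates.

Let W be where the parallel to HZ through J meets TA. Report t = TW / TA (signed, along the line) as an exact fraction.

t = 16/17

Assign J = (0, 0), Z = (1, 0), T = (0, 1), H = (5, 3) — the answer is frame-independent, so this choice is without loss of generality.
1. S lies on line HT with HS:ST = 3:1 ⇒ S = (5/4, 3/2)
2. A is the centroid of triangle JSH ⇒ A = (25/12, 3/2)
through J parallel to HZ: direction (-4, -3); meets TA at W = (100/51, 25/17)
W = T + t·(A−T) with t = 16/17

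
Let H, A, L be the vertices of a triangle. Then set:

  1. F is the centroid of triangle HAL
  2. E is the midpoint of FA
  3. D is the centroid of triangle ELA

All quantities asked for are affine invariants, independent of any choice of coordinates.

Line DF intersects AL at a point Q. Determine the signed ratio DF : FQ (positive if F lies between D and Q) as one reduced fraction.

DF:FQ = -5/6

Set H = (0, 0), A = (1, 0), L = (0, 1); any affine frame gives the same invariant.
1. F is the centroid of triangle HAL ⇒ F = (1/3, 1/3)
2. E is the midpoint of FA ⇒ E = (2/3, 1/6)
3. D is the centroid of triangle ELA ⇒ D = (5/9, 7/18)
line DF meets AL at Q = (3/5, 2/5)
F = D + t·(Q−D) with t = -5, so DF:FQ = -5:6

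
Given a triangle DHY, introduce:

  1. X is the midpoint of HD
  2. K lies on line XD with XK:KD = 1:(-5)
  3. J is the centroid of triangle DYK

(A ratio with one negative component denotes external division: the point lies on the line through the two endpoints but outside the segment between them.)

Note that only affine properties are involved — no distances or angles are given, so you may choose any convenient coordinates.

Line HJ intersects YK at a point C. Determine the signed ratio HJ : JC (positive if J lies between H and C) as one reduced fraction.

HJ:JC = -14/5

Set D = (0, 0), H = (1, 0), Y = (0, 1); any affine frame gives the same invariant.
1. X is the midpoint of HD ⇒ X = (1/2, 0)
2. K lies on line XD with XK:KD = 1:(-5) ⇒ K = (5/8, 0)
3. J is the centroid of triangle DYK ⇒ J = (5/24, 1/3)
line HJ meets YK at C = (55/112, 3/14)
J = H + t·(C−H) with t = 14/9, so HJ:JC = 14/9:-5/9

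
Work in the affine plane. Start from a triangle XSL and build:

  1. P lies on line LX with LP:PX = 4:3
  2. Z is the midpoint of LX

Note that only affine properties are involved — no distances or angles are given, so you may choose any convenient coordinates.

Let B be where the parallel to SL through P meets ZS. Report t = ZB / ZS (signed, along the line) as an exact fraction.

Set X = (0, 0), S = (1, 0), L = (0, 1); any affine frame gives the same invariant.
1. P lies on line LX with LP:PX = 4:3 ⇒ P = (0, 3/7)
2. Z is the midpoint of LX ⇒ Z = (0, 1/2)
through P parallel to SL: direction (-1, 1); meets ZS at B = (-1/7, 4/7)
B = Z + t·(S−Z) with t = -1/7

t = -1/7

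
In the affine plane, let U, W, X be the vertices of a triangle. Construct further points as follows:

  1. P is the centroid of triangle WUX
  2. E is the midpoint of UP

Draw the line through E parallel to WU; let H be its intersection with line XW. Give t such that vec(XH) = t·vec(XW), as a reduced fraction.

t = 5/6

Choose coordinates U = (0, 0), W = (1, 0), X = (0, 1).
1. P is the centroid of triangle WUX ⇒ P = (1/3, 1/3)
2. E is the midpoint of UP ⇒ E = (1/6, 1/6)
through E parallel to WU: direction (-1, 0); meets XW at H = (5/6, 1/6)
H = X + t·(W−X) with t = 5/6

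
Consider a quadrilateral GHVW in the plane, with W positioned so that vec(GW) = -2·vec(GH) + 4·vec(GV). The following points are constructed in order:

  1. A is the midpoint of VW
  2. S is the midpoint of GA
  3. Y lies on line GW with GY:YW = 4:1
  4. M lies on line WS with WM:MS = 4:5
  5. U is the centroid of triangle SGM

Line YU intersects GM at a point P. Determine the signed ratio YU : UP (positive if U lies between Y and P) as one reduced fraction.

Set G = (0, 0), H = (1, 0), V = (0, 1), W = (-2, 4); any affine frame gives the same invariant.
1. A is the midpoint of VW ⇒ A = (-1, 5/2)
2. S is the midpoint of GA ⇒ S = (-1/2, 5/4)
3. Y lies on line GW with GY:YW = 4:1 ⇒ Y = (-8/5, 16/5)
4. M lies on line WS with WM:MS = 4:5 ⇒ M = (-4/3, 25/9)
5. U is the centroid of triangle SGM ⇒ U = (-11/18, 145/108)
line YU meets GM at P = (-208/219, 1300/657)
U = Y + t·(P−Y) with t = 73/48, so YU:UP = 73/48:-25/48

YU:UP = -73/25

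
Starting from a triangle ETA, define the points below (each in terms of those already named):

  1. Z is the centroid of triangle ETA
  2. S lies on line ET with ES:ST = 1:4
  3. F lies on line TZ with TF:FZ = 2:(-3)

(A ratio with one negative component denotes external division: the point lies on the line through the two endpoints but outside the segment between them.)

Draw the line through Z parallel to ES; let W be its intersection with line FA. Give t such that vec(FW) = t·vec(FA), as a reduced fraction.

t = 3/5

Work in coordinates with E = (0, 0), T = (1, 0), A = (0, 1).
1. Z is the centroid of triangle ETA ⇒ Z = (1/3, 1/3)
2. S lies on line ET with ES:ST = 1:4 ⇒ S = (1/5, 0)
3. F lies on line TZ with TF:FZ = 2:(-3) ⇒ F = (7/3, -2/3)
through Z parallel to ES: direction (1/5, 0); meets FA at W = (14/15, 1/3)
W = F + t·(A−F) with t = 3/5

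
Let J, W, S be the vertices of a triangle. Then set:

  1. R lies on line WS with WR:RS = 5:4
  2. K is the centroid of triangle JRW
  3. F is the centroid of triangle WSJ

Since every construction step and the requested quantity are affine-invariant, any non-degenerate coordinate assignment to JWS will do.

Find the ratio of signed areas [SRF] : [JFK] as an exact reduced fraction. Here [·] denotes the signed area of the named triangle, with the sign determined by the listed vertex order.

Choose coordinates J = (0, 0), W = (1, 0), S = (0, 1).
1. R lies on line WS with WR:RS = 5:4 ⇒ R = (4/9, 5/9)
2. K is the centroid of triangle JRW ⇒ K = (13/27, 5/27)
3. F is the centroid of triangle WSJ ⇒ F = (1/3, 1/3)
2·[SRF] = -4/27, 2·[JFK] = -8/81
[SRF]:[JFK] = -4/27:-8/81 = 3/2

[SRF]:[JFK] = 3/2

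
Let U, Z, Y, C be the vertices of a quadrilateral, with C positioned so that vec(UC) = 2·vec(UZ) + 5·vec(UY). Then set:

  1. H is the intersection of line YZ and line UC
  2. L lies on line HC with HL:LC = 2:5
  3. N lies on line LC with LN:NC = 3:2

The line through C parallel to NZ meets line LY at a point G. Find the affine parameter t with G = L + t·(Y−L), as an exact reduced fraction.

t = -5/4

Work in coordinates with U = (0, 0), Z = (1, 0), Y = (0, 1), C = (2, 5).
1. H is the intersection of line YZ and line UC ⇒ H = (2/7, 5/7)
2. L lies on line HC with HL:LC = 2:5 ⇒ L = (38/49, 95/49)
3. N lies on line LC with LN:NC = 3:2 ⇒ N = (74/49, 185/49)
through C parallel to NZ: direction (-25/49, -185/49); meets LY at G = (171/98, 305/98)
G = L + t·(Y−L) with t = -5/4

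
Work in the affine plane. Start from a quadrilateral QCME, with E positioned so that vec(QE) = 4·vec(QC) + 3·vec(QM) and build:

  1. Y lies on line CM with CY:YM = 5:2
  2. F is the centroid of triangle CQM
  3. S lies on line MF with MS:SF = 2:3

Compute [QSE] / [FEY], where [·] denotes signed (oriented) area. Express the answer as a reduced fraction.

Choose coordinates Q = (0, 0), C = (1, 0), M = (0, 1), E = (4, 3).
1. Y lies on line CM with CY:YM = 5:2 ⇒ Y = (2/7, 5/7)
2. F is the centroid of triangle CQM ⇒ F = (1/3, 1/3)
3. S lies on line MF with MS:SF = 2:3 ⇒ S = (2/15, 11/15)
2·[QSE] = -38/15, 2·[FEY] = 32/21
[QSE]:[FEY] = -38/15:32/21 = -133/80

[QSE]:[FEY] = -133/80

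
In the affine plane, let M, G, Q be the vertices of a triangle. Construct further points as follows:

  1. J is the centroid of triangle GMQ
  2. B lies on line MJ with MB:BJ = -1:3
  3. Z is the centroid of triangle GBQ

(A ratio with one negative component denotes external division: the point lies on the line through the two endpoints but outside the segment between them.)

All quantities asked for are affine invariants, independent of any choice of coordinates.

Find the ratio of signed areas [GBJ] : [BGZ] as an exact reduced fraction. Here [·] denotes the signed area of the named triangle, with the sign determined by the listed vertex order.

Choose coordinates M = (0, 0), G = (1, 0), Q = (0, 1).
1. J is the centroid of triangle GMQ ⇒ J = (1/3, 1/3)
2. B lies on line MJ with MB:BJ = -1:3 ⇒ B = (-1/6, -1/6)
3. Z is the centroid of triangle GBQ ⇒ Z = (5/18, 5/18)
2·[GBJ] = -1/2, 2·[BGZ] = 4/9
[GBJ]:[BGZ] = -1/2:4/9 = -9/8

[GBJ]:[BGZ] = -9/8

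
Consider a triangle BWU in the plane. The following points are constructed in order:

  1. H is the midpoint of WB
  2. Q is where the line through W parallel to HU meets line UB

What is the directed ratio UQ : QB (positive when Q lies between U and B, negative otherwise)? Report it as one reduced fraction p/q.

Assign B = (0, 0), W = (1, 0), U = (0, 1) — the answer is frame-independent, so this choice is without loss of generality.
1. H is the midpoint of WB ⇒ H = (1/2, 0)
2. Q is where the line through W parallel to HU meets line UB ⇒ Q = (0, 2)
Q = U + t·(B−U) with t = -1, so UQ:QB = t:(1−t) = -1:2

UQ:QB = -1/2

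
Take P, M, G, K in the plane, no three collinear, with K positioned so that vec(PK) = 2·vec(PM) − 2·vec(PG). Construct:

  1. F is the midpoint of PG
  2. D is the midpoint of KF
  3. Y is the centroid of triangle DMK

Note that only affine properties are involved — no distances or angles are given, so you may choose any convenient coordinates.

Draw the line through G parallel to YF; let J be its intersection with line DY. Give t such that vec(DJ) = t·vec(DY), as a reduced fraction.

Work in coordinates with P = (0, 0), M = (1, 0), G = (0, 1), K = (2, -2).
1. F is the midpoint of PG ⇒ F = (0, 1/2)
2. D is the midpoint of KF ⇒ D = (1, -3/4)
3. Y is the centroid of triangle DMK ⇒ Y = (4/3, -11/12)
through G parallel to YF: direction (-4/3, 17/12); meets DY at J = (20/9, -49/36)
J = D + t·(Y−D) with t = 11/3

t = 11/3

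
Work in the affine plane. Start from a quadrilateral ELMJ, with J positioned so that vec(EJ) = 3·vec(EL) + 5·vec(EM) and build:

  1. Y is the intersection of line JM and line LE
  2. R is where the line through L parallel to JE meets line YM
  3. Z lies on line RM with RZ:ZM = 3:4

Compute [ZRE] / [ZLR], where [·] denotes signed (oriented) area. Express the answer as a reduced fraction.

[ZRE]:[ZLR] = -3/7

Work in coordinates with E = (0, 0), L = (1, 0), M = (0, 1), J = (3, 5).
1. Y is the intersection of line JM and line LE ⇒ Y = (-3/4, 0)
2. R is where the line through L parallel to JE meets line YM ⇒ R = (8, 35/3)
3. Z lies on line RM with RZ:ZM = 3:4 ⇒ Z = (32/7, 149/21)
2·[ZRE] = -24/7, 2·[ZLR] = 8
[ZRE]:[ZLR] = -24/7:8 = -3/7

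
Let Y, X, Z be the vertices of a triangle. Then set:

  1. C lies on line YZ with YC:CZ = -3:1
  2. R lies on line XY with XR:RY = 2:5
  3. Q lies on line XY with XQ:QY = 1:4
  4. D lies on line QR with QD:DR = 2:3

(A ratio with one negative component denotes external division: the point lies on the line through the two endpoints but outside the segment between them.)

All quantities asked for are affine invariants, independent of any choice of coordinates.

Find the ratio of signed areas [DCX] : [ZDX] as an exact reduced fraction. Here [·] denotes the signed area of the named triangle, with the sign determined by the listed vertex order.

Assign Y = (0, 0), X = (1, 0), Z = (0, 1) — the answer is frame-independent, so this choice is without loss of generality.
1. C lies on line YZ with YC:CZ = -3:1 ⇒ C = (0, 3/2)
2. R lies on line XY with XR:RY = 2:5 ⇒ R = (5/7, 0)
3. Q lies on line XY with XQ:QY = 1:4 ⇒ Q = (4/5, 0)
4. D lies on line QR with QD:DR = 2:3 ⇒ D = (134/175, 0)
2·[DCX] = -123/350, 2·[ZDX] = 41/175
[DCX]:[ZDX] = -123/350:41/175 = -3/2

[DCX]:[ZDX] = -3/2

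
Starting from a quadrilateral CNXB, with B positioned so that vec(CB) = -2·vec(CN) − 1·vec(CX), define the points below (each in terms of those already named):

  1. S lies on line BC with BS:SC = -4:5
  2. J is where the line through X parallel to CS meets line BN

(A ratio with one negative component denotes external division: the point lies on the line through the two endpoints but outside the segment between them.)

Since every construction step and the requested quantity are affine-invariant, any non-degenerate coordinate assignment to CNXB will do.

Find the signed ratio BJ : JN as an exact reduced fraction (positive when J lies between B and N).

Work in coordinates with C = (0, 0), N = (1, 0), X = (0, 1), B = (-2, -1).
1. S lies on line BC with BS:SC = -4:5 ⇒ S = (-10, -5)
2. J is where the line through X parallel to CS meets line BN ⇒ J = (-8, -3)
J = B + t·(N−B) with t = -2, so BJ:JN = t:(1−t) = -2:3

BJ:JN = -2/3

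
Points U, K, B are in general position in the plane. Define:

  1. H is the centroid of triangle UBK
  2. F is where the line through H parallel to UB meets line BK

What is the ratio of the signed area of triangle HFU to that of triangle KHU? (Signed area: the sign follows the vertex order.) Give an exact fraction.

[HFU]:[KHU] = 1/3

Assign U = (0, 0), K = (1, 0), B = (0, 1) — the answer is frame-independent, so this choice is without loss of generality.
1. H is the centroid of triangle UBK ⇒ H = (1/3, 1/3)
2. F is where the line through H parallel to UB meets line BK ⇒ F = (1/3, 2/3)
2·[HFU] = 1/9, 2·[KHU] = 1/3
[HFU]:[KHU] = 1/9:1/3 = 1/3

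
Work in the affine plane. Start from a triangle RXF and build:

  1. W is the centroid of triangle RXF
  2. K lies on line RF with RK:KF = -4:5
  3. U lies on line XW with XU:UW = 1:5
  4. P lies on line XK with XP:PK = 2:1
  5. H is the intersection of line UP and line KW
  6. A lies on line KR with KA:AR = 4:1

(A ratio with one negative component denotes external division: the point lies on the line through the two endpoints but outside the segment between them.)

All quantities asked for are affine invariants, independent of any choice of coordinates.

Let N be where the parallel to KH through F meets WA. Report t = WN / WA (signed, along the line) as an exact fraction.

Assign R = (0, 0), X = (1, 0), F = (0, 1) — the answer is frame-independent, so this choice is without loss of generality.
1. W is the centroid of triangle RXF ⇒ W = (1/3, 1/3)
2. K lies on line RF with RK:KF = -4:5 ⇒ K = (0, -4)
3. U lies on line XW with XU:UW = 1:5 ⇒ U = (8/9, 1/18)
4. P lies on line XK with XP:PK = 2:1 ⇒ P = (1/3, -8/3)
5. H is the intersection of line UP and line KW ⇒ H = (-1/27, -121/27)
6. A lies on line KR with KA:AR = 4:1 ⇒ A = (0, -4/5)
through F parallel to KH: direction (-1/27, -13/27); meets WA at N = (-3/16, -23/16)
N = W + t·(A−W) with t = 25/16

t = 25/16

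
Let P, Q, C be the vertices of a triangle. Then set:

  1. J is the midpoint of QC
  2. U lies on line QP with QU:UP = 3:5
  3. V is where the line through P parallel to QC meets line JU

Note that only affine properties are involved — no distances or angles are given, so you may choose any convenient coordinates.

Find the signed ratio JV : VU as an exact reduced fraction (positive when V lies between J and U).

JV:VU = -8/5

Assign P = (0, 0), Q = (1, 0), C = (0, 1) — the answer is frame-independent, so this choice is without loss of generality.
1. J is the midpoint of QC ⇒ J = (1/2, 1/2)
2. U lies on line QP with QU:UP = 3:5 ⇒ U = (5/8, 0)
3. V is where the line through P parallel to QC meets line JU ⇒ V = (5/6, -5/6)
V = J + t·(U−J) with t = 8/3, so JV:VU = t:(1−t) = 8/3:-5/3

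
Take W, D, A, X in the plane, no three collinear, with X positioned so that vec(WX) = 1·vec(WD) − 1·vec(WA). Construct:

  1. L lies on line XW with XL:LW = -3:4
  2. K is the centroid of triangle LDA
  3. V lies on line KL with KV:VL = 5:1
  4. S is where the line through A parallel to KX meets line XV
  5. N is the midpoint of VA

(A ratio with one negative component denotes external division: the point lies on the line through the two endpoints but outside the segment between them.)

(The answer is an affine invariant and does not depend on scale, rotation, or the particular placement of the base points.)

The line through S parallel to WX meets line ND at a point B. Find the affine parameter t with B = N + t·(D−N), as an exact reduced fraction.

t = -29/20

Choose coordinates W = (0, 0), D = (1, 0), A = (0, 1), X = (1, -1).
1. L lies on line XW with XL:LW = -3:4 ⇒ L = (4, -4)
2. K is the centroid of triangle LDA ⇒ K = (5/3, -1)
3. V lies on line KL with KV:VL = 5:1 ⇒ V = (65/18, -7/2)
4. S is where the line through A parallel to KX meets line XV ⇒ S = (-49/45, 1)
5. N is the midpoint of VA ⇒ N = (65/36, -5/4)
through S parallel to WX: direction (1, -1); meets ND at B = (2141/720, -49/16)
B = N + t·(D−N) with t = -29/20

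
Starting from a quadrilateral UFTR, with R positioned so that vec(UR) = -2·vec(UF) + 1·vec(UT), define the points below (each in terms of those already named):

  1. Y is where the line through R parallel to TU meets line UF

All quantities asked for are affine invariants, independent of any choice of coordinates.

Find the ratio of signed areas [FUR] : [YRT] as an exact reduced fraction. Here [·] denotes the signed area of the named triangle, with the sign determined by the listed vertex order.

[FUR]:[YRT] = 1/2

Choose coordinates U = (0, 0), F = (1, 0), T = (0, 1), R = (-2, 1).
1. Y is where the line through R parallel to TU meets line UF ⇒ Y = (-2, 0)
2·[FUR] = -1, 2·[YRT] = -2
[FUR]:[YRT] = -1:-2 = 1/2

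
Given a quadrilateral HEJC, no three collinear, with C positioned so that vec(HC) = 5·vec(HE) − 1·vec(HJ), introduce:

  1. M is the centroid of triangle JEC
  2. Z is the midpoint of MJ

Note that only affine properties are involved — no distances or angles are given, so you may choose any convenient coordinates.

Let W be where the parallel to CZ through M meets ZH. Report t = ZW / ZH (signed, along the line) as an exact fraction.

Set H = (0, 0), E = (1, 0), J = (0, 1), C = (5, -1); any affine frame gives the same invariant.
1. M is the centroid of triangle JEC ⇒ M = (2, 0)
2. Z is the midpoint of MJ ⇒ Z = (1, 1/2)
through M parallel to CZ: direction (-4, 3/2); meets ZH at W = (6/7, 3/7)
W = Z + t·(H−Z) with t = 1/7

t = 1/7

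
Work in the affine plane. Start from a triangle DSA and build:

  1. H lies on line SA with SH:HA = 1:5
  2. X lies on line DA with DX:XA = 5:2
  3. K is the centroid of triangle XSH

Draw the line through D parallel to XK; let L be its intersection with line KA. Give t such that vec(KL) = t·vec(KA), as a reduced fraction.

Choose coordinates D = (0, 0), S = (1, 0), A = (0, 1).
1. H lies on line SA with SH:HA = 1:5 ⇒ H = (5/6, 1/6)
2. X lies on line DA with DX:XA = 5:2 ⇒ X = (0, 5/7)
3. K is the centroid of triangle XSH ⇒ K = (11/18, 37/126)
through D parallel to XK: direction (11/18, -53/126); meets KA at L = (77/36, -53/36)
L = K + t·(A−K) with t = -5/2

t = -5/2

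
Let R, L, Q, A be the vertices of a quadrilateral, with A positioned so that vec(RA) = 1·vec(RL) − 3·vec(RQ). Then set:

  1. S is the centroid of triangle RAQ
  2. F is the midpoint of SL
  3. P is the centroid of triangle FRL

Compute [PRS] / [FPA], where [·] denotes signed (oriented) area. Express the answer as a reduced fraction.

Assign R = (0, 0), L = (1, 0), Q = (0, 1), A = (1, -3) — the answer is frame-independent, so this choice is without loss of generality.
1. S is the centroid of triangle RAQ ⇒ S = (1/3, -2/3)
2. F is the midpoint of SL ⇒ F = (2/3, -1/3)
3. P is the centroid of triangle FRL ⇒ P = (5/9, -1/9)
2·[PRS] = 1/3, 2·[FPA] = 2/9
[PRS]:[FPA] = 1/3:2/9 = 3/2

[PRS]:[FPA] = 3/2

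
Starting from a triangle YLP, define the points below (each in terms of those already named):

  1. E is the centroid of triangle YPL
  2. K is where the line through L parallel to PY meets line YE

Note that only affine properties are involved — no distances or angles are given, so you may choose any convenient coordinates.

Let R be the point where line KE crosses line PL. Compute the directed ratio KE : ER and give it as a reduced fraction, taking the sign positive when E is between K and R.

Work in coordinates with Y = (0, 0), L = (1, 0), P = (0, 1).
1. E is the centroid of triangle YPL ⇒ E = (1/3, 1/3)
2. K is where the line through L parallel to PY meets line YE ⇒ K = (1, 1)
line KE meets PL at R = (1/2, 1/2)
E = K + t·(R−K) with t = 4/3, so KE:ER = 4/3:-1/3

KE:ER = -4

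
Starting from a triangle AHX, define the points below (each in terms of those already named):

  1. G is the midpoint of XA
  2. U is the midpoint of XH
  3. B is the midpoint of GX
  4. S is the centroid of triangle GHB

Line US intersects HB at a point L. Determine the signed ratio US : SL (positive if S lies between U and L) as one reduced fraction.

US:SL = -5/2

Assign A = (0, 0), H = (1, 0), X = (0, 1) — the answer is frame-independent, so this choice is without loss of generality.
1. G is the midpoint of XA ⇒ G = (0, 1/2)
2. U is the midpoint of XH ⇒ U = (1/2, 1/2)
3. B is the midpoint of GX ⇒ B = (0, 3/4)
4. S is the centroid of triangle GHB ⇒ S = (1/3, 5/12)
line US meets HB at L = (2/5, 9/20)
S = U + t·(L−U) with t = 5/3, so US:SL = 5/3:-2/3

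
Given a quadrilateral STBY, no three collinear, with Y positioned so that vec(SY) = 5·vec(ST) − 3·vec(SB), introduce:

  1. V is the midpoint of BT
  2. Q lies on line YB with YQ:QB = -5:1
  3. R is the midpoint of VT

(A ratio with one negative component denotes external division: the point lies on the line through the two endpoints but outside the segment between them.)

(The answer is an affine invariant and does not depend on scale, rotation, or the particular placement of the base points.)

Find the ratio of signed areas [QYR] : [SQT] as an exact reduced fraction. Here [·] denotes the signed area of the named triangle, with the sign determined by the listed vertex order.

[QYR]:[SQT] = 15/32

Set S = (0, 0), T = (1, 0), B = (0, 1), Y = (5, -3); any affine frame gives the same invariant.
1. V is the midpoint of BT ⇒ V = (1/2, 1/2)
2. Q lies on line YB with YQ:QB = -5:1 ⇒ Q = (-5/4, 2)
3. R is the midpoint of VT ⇒ R = (3/4, 1/4)
2·[QYR] = -15/16, 2·[SQT] = -2
[QYR]:[SQT] = -15/16:-2 = 15/32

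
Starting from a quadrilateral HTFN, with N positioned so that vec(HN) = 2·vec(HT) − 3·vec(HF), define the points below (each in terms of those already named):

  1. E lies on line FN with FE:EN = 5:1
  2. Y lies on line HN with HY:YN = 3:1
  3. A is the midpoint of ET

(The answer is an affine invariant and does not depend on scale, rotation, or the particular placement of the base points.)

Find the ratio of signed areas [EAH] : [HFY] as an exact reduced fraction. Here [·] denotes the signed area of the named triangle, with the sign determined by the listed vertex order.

Assign H = (0, 0), T = (1, 0), F = (0, 1), N = (2, -3) — the answer is frame-independent, so this choice is without loss of generality.
1. E lies on line FN with FE:EN = 5:1 ⇒ E = (5/3, -7/3)
2. Y lies on line HN with HY:YN = 3:1 ⇒ Y = (3/2, -9/4)
3. A is the midpoint of ET ⇒ A = (4/3, -7/6)
2·[EAH] = 7/6, 2·[HFY] = -3/2
[EAH]:[HFY] = 7/6:-3/2 = -7/9

[EAH]:[HFY] = -7/9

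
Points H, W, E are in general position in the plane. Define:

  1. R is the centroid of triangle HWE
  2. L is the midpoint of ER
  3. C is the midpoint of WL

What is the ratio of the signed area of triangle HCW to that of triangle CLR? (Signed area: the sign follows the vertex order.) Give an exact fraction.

Set H = (0, 0), W = (1, 0), E = (0, 1); any affine frame gives the same invariant.
1. R is the centroid of triangle HWE ⇒ R = (1/3, 1/3)
2. L is the midpoint of ER ⇒ L = (1/6, 2/3)
3. C is the midpoint of WL ⇒ C = (7/12, 1/3)
2·[HCW] = -1/3, 2·[CLR] = 1/12
[HCW]:[CLR] = -1/3:1/12 = -4

[HCW]:[CLR] = -4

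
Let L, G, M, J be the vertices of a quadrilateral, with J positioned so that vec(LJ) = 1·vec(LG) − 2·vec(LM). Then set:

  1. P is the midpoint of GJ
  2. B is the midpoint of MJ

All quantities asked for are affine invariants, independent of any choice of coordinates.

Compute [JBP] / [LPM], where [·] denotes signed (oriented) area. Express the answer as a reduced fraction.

[JBP]:[LPM] = -1/2

Work in coordinates with L = (0, 0), G = (1, 0), M = (0, 1), J = (1, -2).
1. P is the midpoint of GJ ⇒ P = (1, -1)
2. B is the midpoint of MJ ⇒ B = (1/2, -1/2)
2·[JBP] = -1/2, 2·[LPM] = 1
[JBP]:[LPM] = -1/2:1 = -1/2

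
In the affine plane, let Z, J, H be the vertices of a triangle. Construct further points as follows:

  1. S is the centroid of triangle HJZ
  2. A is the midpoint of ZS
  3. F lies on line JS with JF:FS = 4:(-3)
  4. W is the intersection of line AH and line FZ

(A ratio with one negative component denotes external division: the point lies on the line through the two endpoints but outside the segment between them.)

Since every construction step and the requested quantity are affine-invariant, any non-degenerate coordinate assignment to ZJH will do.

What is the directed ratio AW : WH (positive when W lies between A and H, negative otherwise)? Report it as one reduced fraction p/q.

AW:WH = -3/10

Work in coordinates with Z = (0, 0), J = (1, 0), H = (0, 1).
1. S is the centroid of triangle HJZ ⇒ S = (1/3, 1/3)
2. A is the midpoint of ZS ⇒ A = (1/6, 1/6)
3. F lies on line JS with JF:FS = 4:(-3) ⇒ F = (-5/3, 4/3)
4. W is the intersection of line AH and line FZ ⇒ W = (5/21, -4/21)
W = A + t·(H−A) with t = -3/7, so AW:WH = t:(1−t) = -3/7:10/7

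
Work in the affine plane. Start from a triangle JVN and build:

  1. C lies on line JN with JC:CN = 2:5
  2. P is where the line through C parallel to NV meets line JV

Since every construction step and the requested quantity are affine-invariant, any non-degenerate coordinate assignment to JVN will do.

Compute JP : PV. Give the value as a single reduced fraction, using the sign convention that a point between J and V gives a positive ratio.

JP:PV = 2/5

Work in coordinates with J = (0, 0), V = (1, 0), N = (0, 1).
1. C lies on line JN with JC:CN = 2:5 ⇒ C = (0, 2/7)
2. P is where the line through C parallel to NV meets line JV ⇒ P = (2/7, 0)
P = J + t·(V−J) with t = 2/7, so JP:PV = t:(1−t) = 2/7:5/7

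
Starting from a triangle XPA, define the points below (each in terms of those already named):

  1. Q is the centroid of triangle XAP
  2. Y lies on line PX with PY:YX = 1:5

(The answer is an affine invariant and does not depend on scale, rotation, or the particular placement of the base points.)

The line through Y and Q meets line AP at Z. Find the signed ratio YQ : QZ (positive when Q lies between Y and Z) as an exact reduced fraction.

YQ:QZ = -1/2

Set X = (0, 0), P = (1, 0), A = (0, 1); any affine frame gives the same invariant.
1. Q is the centroid of triangle XAP ⇒ Q = (1/3, 1/3)
2. Y lies on line PX with PY:YX = 1:5 ⇒ Y = (5/6, 0)
line YQ meets AP at Z = (4/3, -1/3)
Q = Y + t·(Z−Y) with t = -1, so YQ:QZ = -1:2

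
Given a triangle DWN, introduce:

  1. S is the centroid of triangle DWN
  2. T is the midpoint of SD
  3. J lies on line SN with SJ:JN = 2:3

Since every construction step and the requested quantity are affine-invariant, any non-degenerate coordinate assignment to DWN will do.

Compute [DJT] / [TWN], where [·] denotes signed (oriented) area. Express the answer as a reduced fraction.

Work in coordinates with D = (0, 0), W = (1, 0), N = (0, 1).
1. S is the centroid of triangle DWN ⇒ S = (1/3, 1/3)
2. T is the midpoint of SD ⇒ T = (1/6, 1/6)
3. J lies on line SN with SJ:JN = 2:3 ⇒ J = (1/5, 3/5)
2·[DJT] = -1/15, 2·[TWN] = 2/3
[DJT]:[TWN] = -1/15:2/3 = -1/10

[DJT]:[TWN] = -1/10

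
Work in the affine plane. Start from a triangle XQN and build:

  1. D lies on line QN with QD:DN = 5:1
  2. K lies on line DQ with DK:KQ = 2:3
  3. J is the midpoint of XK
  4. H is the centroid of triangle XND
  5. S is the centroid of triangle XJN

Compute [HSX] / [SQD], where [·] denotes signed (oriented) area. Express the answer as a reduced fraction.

[HSX]:[SQD] = -1/15

Set X = (0, 0), Q = (1, 0), N = (0, 1); any affine frame gives the same invariant.
1. D lies on line QN with QD:DN = 5:1 ⇒ D = (1/6, 5/6)
2. K lies on line DQ with DK:KQ = 2:3 ⇒ K = (1/2, 1/2)
3. J is the midpoint of XK ⇒ J = (1/4, 1/4)
4. H is the centroid of triangle XND ⇒ H = (1/18, 11/18)
5. S is the centroid of triangle XJN ⇒ S = (1/12, 5/12)
2·[HSX] = -1/36, 2·[SQD] = 5/12
[HSX]:[SQD] = -1/36:5/12 = -1/15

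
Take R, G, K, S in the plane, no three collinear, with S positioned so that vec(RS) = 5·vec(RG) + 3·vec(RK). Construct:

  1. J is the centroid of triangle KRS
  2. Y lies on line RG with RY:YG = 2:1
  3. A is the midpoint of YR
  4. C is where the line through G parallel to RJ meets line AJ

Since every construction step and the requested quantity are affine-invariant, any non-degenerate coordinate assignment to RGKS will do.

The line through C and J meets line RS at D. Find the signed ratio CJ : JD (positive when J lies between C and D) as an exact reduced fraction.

Choose coordinates R = (0, 0), G = (1, 0), K = (0, 1), S = (5, 3).
1. J is the centroid of triangle KRS ⇒ J = (5/3, 4/3)
2. Y lies on line RG with RY:YG = 2:1 ⇒ Y = (2/3, 0)
3. A is the midpoint of YR ⇒ A = (1/3, 0)
4. C is where the line through G parallel to RJ meets line AJ ⇒ C = (-7/3, -8/3)
line CJ meets RS at D = (5/6, 1/2)
J = C + t·(D−C) with t = 24/19, so CJ:JD = 24/19:-5/19

CJ:JD = -24/5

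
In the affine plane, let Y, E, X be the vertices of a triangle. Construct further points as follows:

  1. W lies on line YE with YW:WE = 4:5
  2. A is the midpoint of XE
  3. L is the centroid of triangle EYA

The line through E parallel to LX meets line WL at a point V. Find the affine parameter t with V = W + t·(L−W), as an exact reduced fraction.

Set Y = (0, 0), E = (1, 0), X = (0, 1); any affine frame gives the same invariant.
1. W lies on line YE with YW:WE = 4:5 ⇒ W = (4/9, 0)
2. A is the midpoint of XE ⇒ A = (1/2, 1/2)
3. L is the centroid of triangle EYA ⇒ L = (1/2, 1/6)
through E parallel to LX: direction (-1/2, 5/6); meets WL at V = (9/14, 25/42)
V = W + t·(L−W) with t = 25/7

t = 25/7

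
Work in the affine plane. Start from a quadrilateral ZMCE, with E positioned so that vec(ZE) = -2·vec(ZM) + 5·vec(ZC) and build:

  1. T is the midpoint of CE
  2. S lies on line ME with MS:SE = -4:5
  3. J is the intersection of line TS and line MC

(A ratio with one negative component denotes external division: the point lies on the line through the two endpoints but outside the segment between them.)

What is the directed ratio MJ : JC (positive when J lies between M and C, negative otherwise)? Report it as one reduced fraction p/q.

Work in coordinates with Z = (0, 0), M = (1, 0), C = (0, 1), E = (-2, 5).
1. T is the midpoint of CE ⇒ T = (-1, 3)
2. S lies on line ME with MS:SE = -4:5 ⇒ S = (13, -20)
3. J is the intersection of line TS and line MC ⇒ J = (5/9, 4/9)
J = M + t·(C−M) with t = 4/9, so MJ:JC = t:(1−t) = 4/9:5/9

MJ:JC = 4/5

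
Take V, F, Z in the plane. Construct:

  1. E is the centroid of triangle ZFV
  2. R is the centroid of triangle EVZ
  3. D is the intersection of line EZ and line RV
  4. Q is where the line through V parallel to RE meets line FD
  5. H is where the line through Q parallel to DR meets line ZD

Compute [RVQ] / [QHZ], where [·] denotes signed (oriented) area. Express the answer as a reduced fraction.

[RVQ]:[QHZ] = -8/39

Assign V = (0, 0), F = (1, 0), Z = (0, 1) — the answer is frame-independent, so this choice is without loss of generality.
1. E is the centroid of triangle ZFV ⇒ E = (1/3, 1/3)
2. R is the centroid of triangle EVZ ⇒ R = (1/9, 4/9)
3. D is the intersection of line EZ and line RV ⇒ D = (1/6, 2/3)
4. Q is where the line through V parallel to RE meets line FD ⇒ Q = (8/3, -4/3)
5. H is where the line through Q parallel to DR meets line ZD ⇒ H = (13/6, -10/3)
2·[RVQ] = 4/3, 2·[QHZ] = -13/2
[RVQ]:[QHZ] = 4/3:-13/2 = -8/39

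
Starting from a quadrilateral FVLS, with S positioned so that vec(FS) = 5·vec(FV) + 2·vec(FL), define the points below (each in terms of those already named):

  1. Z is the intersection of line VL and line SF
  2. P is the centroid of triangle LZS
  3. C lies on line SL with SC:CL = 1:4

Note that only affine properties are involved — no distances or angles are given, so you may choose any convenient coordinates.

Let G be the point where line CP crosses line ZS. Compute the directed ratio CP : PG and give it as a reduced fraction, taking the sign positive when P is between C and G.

Set F = (0, 0), V = (1, 0), L = (0, 1), S = (5, 2); any affine frame gives the same invariant.
1. Z is the intersection of line VL and line SF ⇒ Z = (5/7, 2/7)
2. P is the centroid of triangle LZS ⇒ P = (40/21, 23/21)
3. C lies on line SL with SC:CL = 1:4 ⇒ C = (4, 9/5)
line CP meets ZS at G = (50/7, 20/7)
P = C + t·(G−C) with t = -2/3, so CP:PG = -2/3:5/3

CP:PG = -2/5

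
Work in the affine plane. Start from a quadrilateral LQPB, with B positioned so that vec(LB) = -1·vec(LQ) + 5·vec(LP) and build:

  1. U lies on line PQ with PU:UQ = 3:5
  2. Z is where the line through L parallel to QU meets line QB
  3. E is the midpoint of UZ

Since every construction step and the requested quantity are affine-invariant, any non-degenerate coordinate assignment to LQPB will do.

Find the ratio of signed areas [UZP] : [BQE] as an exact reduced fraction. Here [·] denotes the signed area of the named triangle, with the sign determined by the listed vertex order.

Choose coordinates L = (0, 0), Q = (1, 0), P = (0, 1), B = (-1, 5).
1. U lies on line PQ with PU:UQ = 3:5 ⇒ U = (3/8, 5/8)
2. Z is where the line through L parallel to QU meets line QB ⇒ Z = (5/3, -5/3)
3. E is the midpoint of UZ ⇒ E = (49/48, -25/48)
2·[UZP] = -3/8, 2·[BQE] = -15/16
[UZP]:[BQE] = -3/8:-15/16 = 2/5

[UZP]:[BQE] = 2/5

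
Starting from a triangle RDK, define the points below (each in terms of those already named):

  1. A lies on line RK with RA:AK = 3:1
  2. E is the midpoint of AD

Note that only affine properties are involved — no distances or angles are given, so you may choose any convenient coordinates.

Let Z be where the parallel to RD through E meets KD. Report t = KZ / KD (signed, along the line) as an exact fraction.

t = 5/8

Choose coordinates R = (0, 0), D = (1, 0), K = (0, 1).
1. A lies on line RK with RA:AK = 3:1 ⇒ A = (0, 3/4)
2. E is the midpoint of AD ⇒ E = (1/2, 3/8)
through E parallel to RD: direction (1, 0); meets KD at Z = (5/8, 3/8)
Z = K + t·(D−K) with t = 5/8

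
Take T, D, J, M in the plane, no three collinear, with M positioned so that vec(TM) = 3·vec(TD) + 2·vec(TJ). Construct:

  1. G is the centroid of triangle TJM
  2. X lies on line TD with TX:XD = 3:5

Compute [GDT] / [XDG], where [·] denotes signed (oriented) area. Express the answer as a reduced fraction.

[GDT]:[XDG] = -8/5

Work in coordinates with T = (0, 0), D = (1, 0), J = (0, 1), M = (3, 2).
1. G is the centroid of triangle TJM ⇒ G = (1, 1)
2. X lies on line TD with TX:XD = 3:5 ⇒ X = (3/8, 0)
2·[GDT] = -1, 2·[XDG] = 5/8
[GDT]:[XDG] = -1:5/8 = -8/5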